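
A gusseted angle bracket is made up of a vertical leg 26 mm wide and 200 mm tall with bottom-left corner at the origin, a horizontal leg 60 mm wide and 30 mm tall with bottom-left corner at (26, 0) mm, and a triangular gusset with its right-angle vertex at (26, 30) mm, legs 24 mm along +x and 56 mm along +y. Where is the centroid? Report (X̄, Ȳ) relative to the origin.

vertical leg: A = 26 × 200 = 5200.00, centroid at (13.00, 100.00).
horizontal leg: A = 60 × 30 = 1800.00, centroid at (56.00, 15.00).
gusset: A = ½·24·56 = 672.00, centroid at (34.00, 48.67).
ΣA = 7672.00 mm²
ΣAX̄ = (5200.00)(13.00) + (1800.00)(56.00) + (672.00)(34.00) = 191248.00 mm³
ΣAȲ = (5200.00)(100.00) + (1800.00)(15.00) + (672.00)(48.67) = 579704.00 mm³
X̄ = 191248.00 / 7672.00 = 24.93 mm
Ȳ = 579704.00 / 7672.00 = 75.56 mm

X̄ = 24.93 mm, Ȳ = 75.56 mm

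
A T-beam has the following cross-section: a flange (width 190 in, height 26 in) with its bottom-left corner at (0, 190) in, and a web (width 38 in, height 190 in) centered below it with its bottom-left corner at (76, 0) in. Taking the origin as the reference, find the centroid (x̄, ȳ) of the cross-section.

web: A = 38 × 190 = 7220.00, centroid at (95.00, 95.00).
flange: A = 190 × 26 = 4940.00, centroid at (95.00, 203.00).
ΣA = 12160.00 in², ΣAx̄ = 1155200.00 in³, ΣAȳ = 1688720.00 in³.
x̄ = 1155200.00/12160.00 = 95.00 in; ȳ = 1688720.00/12160.00 = 138.88 in.

x̄ = 95.00 in, ȳ = 138.88 in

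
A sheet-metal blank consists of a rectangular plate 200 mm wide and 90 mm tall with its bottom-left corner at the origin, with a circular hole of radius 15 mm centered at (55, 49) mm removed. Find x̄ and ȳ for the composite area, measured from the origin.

x̄ = 101.84 mm, ȳ = 44.84 mm

plate: A = 200 × 90 = 18000.00, centroid at (100.00, 45.00).
hole: A = −π·15² = -706.86, centroid at (55.00, 49.00).
ΣA = 17293.14 mm², ΣAx̄ = 1761122.79 mm³, ΣAȳ = 775363.94 mm³.
x̄ = 1761122.79/17293.14 = 101.84 mm; ȳ = 775363.94/17293.14 = 44.84 mm.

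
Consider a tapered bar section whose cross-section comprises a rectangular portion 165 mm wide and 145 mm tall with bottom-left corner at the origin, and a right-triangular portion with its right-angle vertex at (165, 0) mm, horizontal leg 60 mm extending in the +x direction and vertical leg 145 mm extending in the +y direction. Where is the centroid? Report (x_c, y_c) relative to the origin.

rectangular portion: A = 165 × 145 = 23925.00, centroid at (82.50, 72.50).
triangular portion: A = ½·60·145 = 4350.00, centroid at (185.00, 48.33).
ΣA = 28275.00 mm², ΣAx_c = 2778562.50 mm³, ΣAy_c = 1944812.50 mm³.
x_c = 2778562.50/28275.00 = 98.27 mm; y_c = 1944812.50/28275.00 = 68.78 mm.

x_c = 98.27 mm, y_c = 68.78 mm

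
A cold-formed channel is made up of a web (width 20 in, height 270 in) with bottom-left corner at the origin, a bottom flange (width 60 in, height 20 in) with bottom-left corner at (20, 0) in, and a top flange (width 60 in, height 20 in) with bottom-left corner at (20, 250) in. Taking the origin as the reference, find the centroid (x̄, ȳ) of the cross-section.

web: A = 20 × 270 = 5400.00, centroid at (10.00, 135.00).
bottom flange: A = 60 × 20 = 1200.00, centroid at (50.00, 10.00).
top flange: A = 60 × 20 = 1200.00, centroid at (50.00, 260.00).
ΣA = 7800.00 in², ΣAx̄ = 174000.00 in³, ΣAȳ = 1053000.00 in³.
x̄ = 174000.00/7800.00 = 22.31 in; ȳ = 1053000.00/7800.00 = 135.00 in.

x̄ = 22.31 in, ȳ = 135.00 in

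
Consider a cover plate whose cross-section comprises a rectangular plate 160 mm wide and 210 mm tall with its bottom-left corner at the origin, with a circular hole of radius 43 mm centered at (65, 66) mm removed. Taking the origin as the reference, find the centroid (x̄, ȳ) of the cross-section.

Part | A | x̄ᵢ | ȳᵢ | A·x̄ᵢ | A·ȳᵢ
plate | 33600.00 | 80.00 | 105.00 | 2688000.00 | 3528000.00
hole | -5808.80 | 65.00 | 66.00 | -377572.31 | -383381.12
Σ | 27791.20 |  |  | 2310427.69 | 3144618.88
x̄ = 2310427.69 / 27791.20 = 83.14 mm
ȳ = 3144618.88 / 27791.20 = 113.15 mm

x̄ = 83.14 mm, ȳ = 113.15 mm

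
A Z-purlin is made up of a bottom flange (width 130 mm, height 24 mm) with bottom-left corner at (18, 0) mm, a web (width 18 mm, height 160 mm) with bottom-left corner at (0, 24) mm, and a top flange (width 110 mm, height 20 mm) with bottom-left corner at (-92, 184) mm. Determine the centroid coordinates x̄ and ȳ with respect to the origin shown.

x̄ = 24.81 mm, ȳ = 93.14 mm

bottom flange: A = 130 × 24 = 3120.00, centroid at (83.00, 12.00).
web: A = 18 × 160 = 2880.00, centroid at (9.00, 104.00).
top flange: A = 110 × 20 = 2200.00, centroid at (-37.00, 194.00).
ΣA = 8200.00 mm², ΣAx̄ = 203480.00 mm³, ΣAȳ = 763760.00 mm³.
x̄ = 203480.00/8200.00 = 24.81 mm; ȳ = 763760.00/8200.00 = 93.14 mm.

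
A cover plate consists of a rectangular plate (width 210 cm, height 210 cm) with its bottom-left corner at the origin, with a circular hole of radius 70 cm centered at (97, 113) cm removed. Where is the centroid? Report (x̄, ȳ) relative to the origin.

plate: A = 210 × 210 = 44100.00, centroid at (105.00, 105.00).
hole: A = −π·70² = -15393.80, centroid at (97.00, 113.00).
ΣA = 28706.20 cm², ΣAx̄ = 3137301.01 cm³, ΣAȳ = 2891000.15 cm³.
x̄ = 3137301.01/28706.20 = 109.29 cm; ȳ = 2891000.15/28706.20 = 100.71 cm.

x̄ = 109.29 cm, ȳ = 100.71 cm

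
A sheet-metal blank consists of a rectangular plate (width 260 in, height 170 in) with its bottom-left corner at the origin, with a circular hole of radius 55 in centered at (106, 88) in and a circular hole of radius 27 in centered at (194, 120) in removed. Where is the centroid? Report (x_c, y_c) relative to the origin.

plate: A = 260 × 170 = 44200.00, centroid at (130.00, 85.00).
hole 1: A = −π·55² = -9503.32, centroid at (106.00, 88.00).
hole 2: A = −π·27² = -2290.22, centroid at (194.00, 120.00).
ΣA = 32406.46 in², ΣAx_c = 4294345.43 in³, ΣAy_c = 2645881.51 in³.
x_c = 4294345.43/32406.46 = 132.52 in; y_c = 2645881.51/32406.46 = 81.65 in.

x_c = 132.52 in, y_c = 81.65 in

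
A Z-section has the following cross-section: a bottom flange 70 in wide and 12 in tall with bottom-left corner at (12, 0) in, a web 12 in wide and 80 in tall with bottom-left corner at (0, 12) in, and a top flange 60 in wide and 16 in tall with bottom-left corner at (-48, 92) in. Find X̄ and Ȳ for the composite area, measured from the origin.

Part | A | x̄ᵢ | ȳᵢ | A·x̄ᵢ | A·ȳᵢ
bottom flange | 840.00 | 47.00 | 6.00 | 39480.00 | 5040.00
web | 960.00 | 6.00 | 52.00 | 5760.00 | 49920.00
top flange | 960.00 | -18.00 | 100.00 | -17280.00 | 96000.00
Σ | 2760.00 |  |  | 27960.00 | 150960.00
X̄ = 27960.00 / 2760.00 = 10.13 in
Ȳ = 150960.00 / 2760.00 = 54.70 in

X̄ = 10.13 in, Ȳ = 54.70 in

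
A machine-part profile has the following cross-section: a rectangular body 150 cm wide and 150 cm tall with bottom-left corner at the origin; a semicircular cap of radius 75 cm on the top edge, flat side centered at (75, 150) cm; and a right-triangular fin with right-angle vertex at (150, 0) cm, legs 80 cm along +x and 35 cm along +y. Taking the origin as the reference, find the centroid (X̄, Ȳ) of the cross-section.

rectangular body: A = 150 × 150 = 22500.00, centroid at (75.00, 75.00).
semicircular top: A = ½π·75² = 8835.73, centroid at (75.00, 181.83).
triangular fin: A = ½·80·35 = 1400.00, centroid at (176.67, 11.67).
ΣA = 32735.73 cm²
ΣAX̄ = (22500.00)(75.00) + (8835.73)(75.00) + (1400.00)(176.67) = 2597513.03 cm³
ΣAȲ = (22500.00)(75.00) + (8835.73)(181.83) + (1400.00)(11.67) = 3310442.73 cm³
X̄ = 2597513.03 / 32735.73 = 79.35 cm
Ȳ = 3310442.73 / 32735.73 = 101.13 cm

X̄ = 79.35 cm, Ȳ = 101.13 cm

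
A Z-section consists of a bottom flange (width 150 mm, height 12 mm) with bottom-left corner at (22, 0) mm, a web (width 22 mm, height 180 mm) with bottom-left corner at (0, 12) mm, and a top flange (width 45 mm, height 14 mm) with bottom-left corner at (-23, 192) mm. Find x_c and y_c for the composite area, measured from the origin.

x_c = 34.09 mm, y_c = 84.52 mm

bottom flange: A = 150 × 12 = 1800.00, centroid at (97.00, 6.00).
web: A = 22 × 180 = 3960.00, centroid at (11.00, 102.00).
top flange: A = 45 × 14 = 630.00, centroid at (-0.50, 199.00).
ΣA = 6390.00 mm²
ΣAx_c = (1800.00)(97.00) + (3960.00)(11.00) + (630.00)(-0.50) = 217845.00 mm³
ΣAy_c = (1800.00)(6.00) + (3960.00)(102.00) + (630.00)(199.00) = 540090.00 mm³
x_c = 217845.00 / 6390.00 = 34.09 mm
y_c = 540090.00 / 6390.00 = 84.52 mm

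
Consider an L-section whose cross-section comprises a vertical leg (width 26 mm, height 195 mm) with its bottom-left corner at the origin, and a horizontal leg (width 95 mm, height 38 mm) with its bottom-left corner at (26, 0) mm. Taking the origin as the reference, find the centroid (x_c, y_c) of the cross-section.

vertical leg: A = 26 × 195 = 5070.00, centroid at (13.00, 97.50).
horizontal leg: A = 95 × 38 = 3610.00, centroid at (73.50, 19.00).
ΣA = 8680.00 mm², ΣAx_c = 331245.00 mm³, ΣAy_c = 562915.00 mm³.
x_c = 331245.00/8680.00 = 38.16 mm; y_c = 562915.00/8680.00 = 64.85 mm.

x_c = 38.16 mm, y_c = 64.85 mm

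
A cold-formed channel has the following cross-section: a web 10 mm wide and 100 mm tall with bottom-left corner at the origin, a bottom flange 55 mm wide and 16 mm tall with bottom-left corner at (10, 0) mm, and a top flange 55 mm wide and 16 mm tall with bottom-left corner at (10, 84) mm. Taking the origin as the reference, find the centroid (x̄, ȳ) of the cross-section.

Part | A | x̄ᵢ | ȳᵢ | A·x̄ᵢ | A·ȳᵢ
web | 1000.00 | 5.00 | 50.00 | 5000.00 | 50000.00
bottom flange | 880.00 | 37.50 | 8.00 | 33000.00 | 7040.00
top flange | 880.00 | 37.50 | 92.00 | 33000.00 | 80960.00
Σ | 2760.00 |  |  | 71000.00 | 138000.00
x̄ = 71000.00 / 2760.00 = 25.72 mm
ȳ = 138000.00 / 2760.00 = 50.00 mm

x̄ = 25.72 mm, ȳ = 50.00 mm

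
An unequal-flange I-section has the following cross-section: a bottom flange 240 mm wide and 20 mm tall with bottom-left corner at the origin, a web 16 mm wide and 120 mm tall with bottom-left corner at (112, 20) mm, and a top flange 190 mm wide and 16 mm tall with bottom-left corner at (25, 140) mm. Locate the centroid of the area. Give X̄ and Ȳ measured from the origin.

Part | A | x̄ᵢ | ȳᵢ | A·x̄ᵢ | A·ȳᵢ
bottom flange | 4800.00 | 120.00 | 10.00 | 576000.00 | 48000.00
web | 1920.00 | 120.00 | 80.00 | 230400.00 | 153600.00
top flange | 3040.00 | 120.00 | 148.00 | 364800.00 | 449920.00
Σ | 9760.00 |  |  | 1171200.00 | 651520.00
X̄ = 1171200.00 / 9760.00 = 120.00 mm
Ȳ = 651520.00 / 9760.00 = 66.75 mm

X̄ = 120.00 mm, Ȳ = 66.75 mm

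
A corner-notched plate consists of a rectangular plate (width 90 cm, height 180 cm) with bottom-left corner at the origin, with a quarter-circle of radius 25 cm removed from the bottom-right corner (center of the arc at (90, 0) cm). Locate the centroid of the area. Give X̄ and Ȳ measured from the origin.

X̄ = 43.93 cm, Ȳ = 92.48 cm

Part | A | x̄ᵢ | ȳᵢ | A·x̄ᵢ | A·ȳᵢ
plate | 16200.00 | 45.00 | 90.00 | 729000.00 | 1458000.00
removed quarter-circle | -490.87 | 79.39 | 10.61 | -38970.31 | -5208.33
Σ | 15709.13 |  |  | 690029.69 | 1452791.67
X̄ = 690029.69 / 15709.13 = 43.93 cm
Ȳ = 1452791.67 / 15709.13 = 92.48 cm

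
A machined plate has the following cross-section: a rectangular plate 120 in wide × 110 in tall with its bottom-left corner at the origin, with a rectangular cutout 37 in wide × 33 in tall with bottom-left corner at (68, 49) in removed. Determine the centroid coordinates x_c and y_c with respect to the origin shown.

x_c = 57.30 in, y_c = 53.93 in

Part | A | x̄ᵢ | ȳᵢ | A·x̄ᵢ | A·ȳᵢ
plate | 13200.00 | 60.00 | 55.00 | 792000.00 | 726000.00
hole | -1221.00 | 86.50 | 65.50 | -105616.50 | -79975.50
Σ | 11979.00 |  |  | 686383.50 | 646024.50
x_c = 686383.50 / 11979.00 = 57.30 in
y_c = 646024.50 / 11979.00 = 53.93 in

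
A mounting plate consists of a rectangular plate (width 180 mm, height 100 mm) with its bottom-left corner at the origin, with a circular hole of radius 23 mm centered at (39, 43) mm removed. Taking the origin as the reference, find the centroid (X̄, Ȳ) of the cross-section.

X̄ = 95.19 mm, Ȳ = 50.71 mm

plate: A = 180 × 100 = 18000.00, centroid at (90.00, 50.00).
hole: A = −π·23² = -1661.90, centroid at (39.00, 43.00).
ΣA = 16338.10 mm², ΣAX̄ = 1555185.80 mm³, ΣAȲ = 828538.19 mm³.
X̄ = 1555185.80/16338.10 = 95.19 mm; Ȳ = 828538.19/16338.10 = 50.71 mm.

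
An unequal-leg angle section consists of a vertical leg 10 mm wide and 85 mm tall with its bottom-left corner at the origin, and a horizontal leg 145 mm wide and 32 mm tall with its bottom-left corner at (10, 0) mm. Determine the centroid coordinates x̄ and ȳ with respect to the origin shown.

Part | A | x̄ᵢ | ȳᵢ | A·x̄ᵢ | A·ȳᵢ
vertical leg | 850.00 | 5.00 | 42.50 | 4250.00 | 36125.00
horizontal leg | 4640.00 | 82.50 | 16.00 | 382800.00 | 74240.00
Σ | 5490.00 |  |  | 387050.00 | 110365.00
x̄ = 387050.00 / 5490.00 = 70.50 mm
ȳ = 110365.00 / 5490.00 = 20.10 mm

x̄ = 70.50 mm, ȳ = 20.10 mm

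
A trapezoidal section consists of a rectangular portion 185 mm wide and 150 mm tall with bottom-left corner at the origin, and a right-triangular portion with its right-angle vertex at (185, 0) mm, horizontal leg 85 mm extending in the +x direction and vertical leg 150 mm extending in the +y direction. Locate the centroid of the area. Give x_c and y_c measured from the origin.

x_c = 115.07 mm, y_c = 70.33 mm

Part | A | x̄ᵢ | ȳᵢ | A·x̄ᵢ | A·ȳᵢ
rectangular portion | 27750.00 | 92.50 | 75.00 | 2566875.00 | 2081250.00
triangular portion | 6375.00 | 213.33 | 50.00 | 1360000.00 | 318750.00
Σ | 34125.00 |  |  | 3926875.00 | 2400000.00
x_c = 3926875.00 / 34125.00 = 115.07 mm
y_c = 2400000.00 / 34125.00 = 70.33 mm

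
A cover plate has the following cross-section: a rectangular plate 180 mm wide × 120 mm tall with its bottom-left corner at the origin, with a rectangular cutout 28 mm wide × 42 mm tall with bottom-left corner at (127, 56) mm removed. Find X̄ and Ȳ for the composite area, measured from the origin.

Part | A | x̄ᵢ | ȳᵢ | A·x̄ᵢ | A·ȳᵢ
plate | 21600.00 | 90.00 | 60.00 | 1944000.00 | 1296000.00
hole | -1176.00 | 141.00 | 77.00 | -165816.00 | -90552.00
Σ | 20424.00 |  |  | 1778184.00 | 1205448.00
X̄ = 1778184.00 / 20424.00 = 87.06 mm
Ȳ = 1205448.00 / 20424.00 = 59.02 mm

X̄ = 87.06 mm, Ȳ = 59.02 mm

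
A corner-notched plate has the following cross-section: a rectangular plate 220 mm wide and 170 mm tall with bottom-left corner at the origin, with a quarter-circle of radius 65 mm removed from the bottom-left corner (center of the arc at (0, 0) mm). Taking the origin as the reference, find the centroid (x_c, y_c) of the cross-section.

x_c = 118.02 mm, y_c = 90.59 mm

Part | A | x̄ᵢ | ȳᵢ | A·x̄ᵢ | A·ȳᵢ
plate | 37400.00 | 110.00 | 85.00 | 4114000.00 | 3179000.00
removed quarter-circle | -3318.31 | 27.59 | 27.59 | -91541.67 | -91541.67
Σ | 34081.69 |  |  | 4022458.33 | 3087458.33
x_c = 4022458.33 / 34081.69 = 118.02 mm
y_c = 3087458.33 / 34081.69 = 90.59 mm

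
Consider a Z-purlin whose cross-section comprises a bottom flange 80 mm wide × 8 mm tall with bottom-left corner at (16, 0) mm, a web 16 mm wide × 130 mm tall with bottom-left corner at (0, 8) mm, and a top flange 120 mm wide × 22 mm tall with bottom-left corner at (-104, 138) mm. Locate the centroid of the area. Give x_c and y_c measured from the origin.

x_c = -11.88 mm, y_c = 102.19 mm

Part | A | x̄ᵢ | ȳᵢ | A·x̄ᵢ | A·ȳᵢ
bottom flange | 640.00 | 56.00 | 4.00 | 35840.00 | 2560.00
web | 2080.00 | 8.00 | 73.00 | 16640.00 | 151840.00
top flange | 2640.00 | -44.00 | 149.00 | -116160.00 | 393360.00
Σ | 5360.00 |  |  | -63680.00 | 547760.00
x_c = -63680.00 / 5360.00 = -11.88 mm
y_c = 547760.00 / 5360.00 = 102.19 mm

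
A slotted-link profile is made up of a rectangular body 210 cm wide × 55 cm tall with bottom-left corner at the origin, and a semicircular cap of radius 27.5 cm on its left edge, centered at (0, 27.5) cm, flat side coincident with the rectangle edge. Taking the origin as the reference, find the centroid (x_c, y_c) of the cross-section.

x_c = 94.12 cm, y_c = 27.50 cm

Part | A | x̄ᵢ | ȳᵢ | A·x̄ᵢ | A·ȳᵢ
rectangular body | 11550.00 | 105.00 | 27.50 | 1212750.00 | 317625.00
semicircular end | 1187.91 | -11.67 | 27.50 | -13864.58 | 32667.65
Σ | 12737.91 |  |  | 1198885.42 | 350292.65
x_c = 1198885.42 / 12737.91 = 94.12 cm
y_c = 350292.65 / 12737.91 = 27.50 cm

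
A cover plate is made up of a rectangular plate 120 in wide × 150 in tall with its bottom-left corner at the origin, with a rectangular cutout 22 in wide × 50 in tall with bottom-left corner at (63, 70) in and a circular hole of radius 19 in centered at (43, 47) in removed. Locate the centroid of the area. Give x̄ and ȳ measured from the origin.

x̄ = 60.25 in, ȳ = 75.62 in

plate: A = 120 × 150 = 18000.00, centroid at (60.00, 75.00).
hole 1: A = −(22 × 50) = -1100.00, centroid at (74.00, 95.00).
hole 2: A = −π·19² = -1134.11, centroid at (43.00, 47.00).
ΣA = 15765.89 in²
ΣAx̄ = (18000.00)(60.00) + (-1100.00)(74.00) + (-1134.11)(43.00) = 949833.06 in³
ΣAȳ = (18000.00)(75.00) + (-1100.00)(95.00) + (-1134.11)(47.00) = 1192196.60 in³
x̄ = 949833.06 / 15765.89 = 60.25 in
ȳ = 1192196.60 / 15765.89 = 75.62 in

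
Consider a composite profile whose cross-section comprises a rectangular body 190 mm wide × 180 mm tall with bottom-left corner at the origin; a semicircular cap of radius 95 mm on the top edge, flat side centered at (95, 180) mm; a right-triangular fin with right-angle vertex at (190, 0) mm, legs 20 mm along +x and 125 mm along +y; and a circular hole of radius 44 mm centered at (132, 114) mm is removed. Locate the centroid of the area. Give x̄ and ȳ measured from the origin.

rectangular body: A = 190 × 180 = 34200.00, centroid at (95.00, 90.00).
semicircular top: A = ½π·95² = 14176.44, centroid at (95.00, 220.32).
triangular fin: A = ½·20·125 = 1250.00, centroid at (196.67, 41.67).
hole: A = −π·44² = -6082.12, centroid at (132.00, 114.00).
ΣA = 43544.31 mm²
ΣAx̄ = (34200.00)(95.00) + (14176.44)(95.00) + (1250.00)(196.67) + (-6082.12)(132.00) = 4038754.55 mm³
ΣAȳ = (34200.00)(90.00) + (14176.44)(220.32) + (1250.00)(41.67) + (-6082.12)(114.00) = 5560063.23 mm³
x̄ = 4038754.55 / 43544.31 = 92.75 mm
ȳ = 5560063.23 / 43544.31 = 127.69 mm

x̄ = 92.75 mm, ȳ = 127.69 mm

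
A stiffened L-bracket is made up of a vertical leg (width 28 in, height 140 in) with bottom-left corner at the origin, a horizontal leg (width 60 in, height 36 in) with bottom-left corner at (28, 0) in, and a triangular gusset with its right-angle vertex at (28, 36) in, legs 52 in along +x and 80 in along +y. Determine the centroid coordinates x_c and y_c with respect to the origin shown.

vertical leg: A = 28 × 140 = 3920.00, centroid at (14.00, 70.00).
horizontal leg: A = 60 × 36 = 2160.00, centroid at (58.00, 18.00).
gusset: A = ½·52·80 = 2080.00, centroid at (45.33, 62.67).
ΣA = 8160.00 in², ΣAx_c = 274453.33 in³, ΣAy_c = 443626.67 in³.
x_c = 274453.33/8160.00 = 33.63 in; y_c = 443626.67/8160.00 = 54.37 in.

x_c = 33.63 in, y_c = 54.37 in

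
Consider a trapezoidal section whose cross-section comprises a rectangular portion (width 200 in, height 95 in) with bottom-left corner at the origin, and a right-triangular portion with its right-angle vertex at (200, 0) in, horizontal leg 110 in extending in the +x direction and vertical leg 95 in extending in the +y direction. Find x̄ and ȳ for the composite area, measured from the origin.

x̄ = 129.48 in, ȳ = 44.08 in

Part | A | x̄ᵢ | ȳᵢ | A·x̄ᵢ | A·ȳᵢ
rectangular portion | 19000.00 | 100.00 | 47.50 | 1900000.00 | 902500.00
triangular portion | 5225.00 | 236.67 | 31.67 | 1236583.33 | 165458.33
Σ | 24225.00 |  |  | 3136583.33 | 1067958.33
x̄ = 3136583.33 / 24225.00 = 129.48 in
ȳ = 1067958.33 / 24225.00 = 44.08 in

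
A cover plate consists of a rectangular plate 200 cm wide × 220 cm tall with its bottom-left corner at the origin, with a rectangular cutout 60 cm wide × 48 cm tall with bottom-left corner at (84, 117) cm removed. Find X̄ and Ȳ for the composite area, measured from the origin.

X̄ = 99.02 cm, Ȳ = 107.83 cm

plate: A = 200 × 220 = 44000.00, centroid at (100.00, 110.00).
hole: A = −(60 × 48) = -2880.00, centroid at (114.00, 141.00).
ΣA = 41120.00 cm²
ΣAX̄ = (44000.00)(100.00) + (-2880.00)(114.00) = 4071680.00 cm³
ΣAȲ = (44000.00)(110.00) + (-2880.00)(141.00) = 4433920.00 cm³
X̄ = 4071680.00 / 41120.00 = 99.02 cm
Ȳ = 4433920.00 / 41120.00 = 107.83 cm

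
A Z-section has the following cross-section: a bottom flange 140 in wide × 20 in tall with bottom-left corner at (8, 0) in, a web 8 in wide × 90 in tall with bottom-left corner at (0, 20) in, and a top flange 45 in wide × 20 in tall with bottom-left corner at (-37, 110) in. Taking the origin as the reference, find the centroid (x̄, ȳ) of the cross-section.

x̄ = 47.11 in, ȳ = 41.36 in

Part | A | x̄ᵢ | ȳᵢ | A·x̄ᵢ | A·ȳᵢ
bottom flange | 2800.00 | 78.00 | 10.00 | 218400.00 | 28000.00
web | 720.00 | 4.00 | 65.00 | 2880.00 | 46800.00
top flange | 900.00 | -14.50 | 120.00 | -13050.00 | 108000.00
Σ | 4420.00 |  |  | 208230.00 | 182800.00
x̄ = 208230.00 / 4420.00 = 47.11 in
ȳ = 182800.00 / 4420.00 = 41.36 in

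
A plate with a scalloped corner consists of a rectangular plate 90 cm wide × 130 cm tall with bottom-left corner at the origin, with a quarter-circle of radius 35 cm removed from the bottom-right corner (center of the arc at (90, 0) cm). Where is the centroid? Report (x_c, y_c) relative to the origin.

x_c = 42.30 cm, y_c = 69.49 cm

plate: A = 90 × 130 = 11700.00, centroid at (45.00, 65.00).
removed quarter-circle: A = −¼π·35² = -962.11, centroid at (75.15, 14.85).
ΣA = 10737.89 cm²
ΣAx_c = (11700.00)(45.00) + (-962.11)(75.15) = 454201.52 cm³
ΣAy_c = (11700.00)(65.00) + (-962.11)(14.85) = 746208.33 cm³
x_c = 454201.52 / 10737.89 = 42.30 cm
y_c = 746208.33 / 10737.89 = 69.49 cm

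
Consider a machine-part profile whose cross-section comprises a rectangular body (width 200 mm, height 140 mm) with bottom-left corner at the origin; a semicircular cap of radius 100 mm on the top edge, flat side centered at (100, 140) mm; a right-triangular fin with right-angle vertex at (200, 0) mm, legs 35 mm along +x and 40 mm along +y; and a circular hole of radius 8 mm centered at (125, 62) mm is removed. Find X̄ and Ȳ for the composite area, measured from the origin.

X̄ = 101.65 mm, Ȳ = 109.09 mm

Part | A | x̄ᵢ | ȳᵢ | A·x̄ᵢ | A·ȳᵢ
rectangular body | 28000.00 | 100.00 | 70.00 | 2800000.00 | 1960000.00
semicircular top | 15707.96 | 100.00 | 182.44 | 1570796.33 | 2865781.52
triangular fin | 700.00 | 211.67 | 13.33 | 148166.67 | 9333.33
hole | -201.06 | 125.00 | 62.00 | -25132.74 | -12465.84
Σ | 44206.90 |  |  | 4493830.25 | 4822649.02
X̄ = 4493830.25 / 44206.90 = 101.65 mm
Ȳ = 4822649.02 / 44206.90 = 109.09 mm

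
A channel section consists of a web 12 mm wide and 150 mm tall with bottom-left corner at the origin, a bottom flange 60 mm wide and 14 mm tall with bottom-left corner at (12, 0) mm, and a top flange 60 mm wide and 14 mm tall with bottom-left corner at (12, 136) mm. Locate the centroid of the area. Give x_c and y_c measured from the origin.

web: A = 12 × 150 = 1800.00, centroid at (6.00, 75.00).
bottom flange: A = 60 × 14 = 840.00, centroid at (42.00, 7.00).
top flange: A = 60 × 14 = 840.00, centroid at (42.00, 143.00).
ΣA = 3480.00 mm²
ΣAx_c = (1800.00)(6.00) + (840.00)(42.00) + (840.00)(42.00) = 81360.00 mm³
ΣAy_c = (1800.00)(75.00) + (840.00)(7.00) + (840.00)(143.00) = 261000.00 mm³
x_c = 81360.00 / 3480.00 = 23.38 mm
y_c = 261000.00 / 3480.00 = 75.00 mm

x_c = 23.38 mm, y_c = 75.00 mm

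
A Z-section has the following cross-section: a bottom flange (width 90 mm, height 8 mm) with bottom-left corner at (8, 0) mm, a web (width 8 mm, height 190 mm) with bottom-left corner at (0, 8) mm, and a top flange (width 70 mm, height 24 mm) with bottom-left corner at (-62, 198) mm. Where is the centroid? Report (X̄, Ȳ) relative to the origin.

X̄ = -0.29 mm, Ȳ = 130.67 mm

bottom flange: A = 90 × 8 = 720.00, centroid at (53.00, 4.00).
web: A = 8 × 190 = 1520.00, centroid at (4.00, 103.00).
top flange: A = 70 × 24 = 1680.00, centroid at (-27.00, 210.00).
ΣA = 3920.00 mm²
ΣAX̄ = (720.00)(53.00) + (1520.00)(4.00) + (1680.00)(-27.00) = -1120.00 mm³
ΣAȲ = (720.00)(4.00) + (1520.00)(103.00) + (1680.00)(210.00) = 512240.00 mm³
X̄ = -1120.00 / 3920.00 = -0.29 mm
Ȳ = 512240.00 / 3920.00 = 130.67 mm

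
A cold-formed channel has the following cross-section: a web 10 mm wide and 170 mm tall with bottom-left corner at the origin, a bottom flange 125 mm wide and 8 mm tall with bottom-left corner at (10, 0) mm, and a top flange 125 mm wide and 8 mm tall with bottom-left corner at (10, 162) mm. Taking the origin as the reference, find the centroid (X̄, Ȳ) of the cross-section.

web: A = 10 × 170 = 1700.00, centroid at (5.00, 85.00).
bottom flange: A = 125 × 8 = 1000.00, centroid at (72.50, 4.00).
top flange: A = 125 × 8 = 1000.00, centroid at (72.50, 166.00).
ΣA = 3700.00 mm²
ΣAX̄ = (1700.00)(5.00) + (1000.00)(72.50) + (1000.00)(72.50) = 153500.00 mm³
ΣAȲ = (1700.00)(85.00) + (1000.00)(4.00) + (1000.00)(166.00) = 314500.00 mm³
X̄ = 153500.00 / 3700.00 = 41.49 mm
Ȳ = 314500.00 / 3700.00 = 85.00 mm

X̄ = 41.49 mm, Ȳ = 85.00 mm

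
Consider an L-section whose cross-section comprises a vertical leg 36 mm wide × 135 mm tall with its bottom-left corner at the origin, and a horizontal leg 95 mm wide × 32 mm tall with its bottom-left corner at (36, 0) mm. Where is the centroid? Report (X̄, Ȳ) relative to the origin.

vertical leg: A = 36 × 135 = 4860.00, centroid at (18.00, 67.50).
horizontal leg: A = 95 × 32 = 3040.00, centroid at (83.50, 16.00).
ΣA = 7900.00 mm²
ΣAX̄ = (4860.00)(18.00) + (3040.00)(83.50) = 341320.00 mm³
ΣAȲ = (4860.00)(67.50) + (3040.00)(16.00) = 376690.00 mm³
X̄ = 341320.00 / 7900.00 = 43.21 mm
Ȳ = 376690.00 / 7900.00 = 47.68 mm

X̄ = 43.21 mm, Ȳ = 47.68 mm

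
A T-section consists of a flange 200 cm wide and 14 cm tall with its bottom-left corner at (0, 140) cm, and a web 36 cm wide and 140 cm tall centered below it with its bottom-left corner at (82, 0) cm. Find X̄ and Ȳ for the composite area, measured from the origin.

web: A = 36 × 140 = 5040.00, centroid at (100.00, 70.00).
flange: A = 200 × 14 = 2800.00, centroid at (100.00, 147.00).
ΣA = 7840.00 cm², ΣAX̄ = 784000.00 cm³, ΣAȲ = 764400.00 cm³.
X̄ = 784000.00/7840.00 = 100.00 cm; Ȳ = 764400.00/7840.00 = 97.50 cm.

X̄ = 100.00 cm, Ȳ = 97.50 cm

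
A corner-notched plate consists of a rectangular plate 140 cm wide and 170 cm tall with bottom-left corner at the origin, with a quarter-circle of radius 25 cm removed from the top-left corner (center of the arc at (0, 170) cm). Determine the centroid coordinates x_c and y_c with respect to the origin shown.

plate: A = 140 × 170 = 23800.00, centroid at (70.00, 85.00).
removed quarter-circle: A = −¼π·25² = -490.87, centroid at (10.61, 159.39).
ΣA = 23309.13 cm², ΣAx_c = 1660791.67 cm³, ΣAy_c = 1944759.78 cm³.
x_c = 1660791.67/23309.13 = 71.25 cm; y_c = 1944759.78/23309.13 = 83.43 cm.

x_c = 71.25 cm, y_c = 83.43 cm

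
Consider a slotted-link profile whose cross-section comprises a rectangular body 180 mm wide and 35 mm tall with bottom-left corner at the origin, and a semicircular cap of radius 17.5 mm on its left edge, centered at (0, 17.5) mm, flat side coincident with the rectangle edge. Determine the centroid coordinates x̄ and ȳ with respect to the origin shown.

Part | A | x̄ᵢ | ȳᵢ | A·x̄ᵢ | A·ȳᵢ
rectangular body | 6300.00 | 90.00 | 17.50 | 567000.00 | 110250.00
semicircular end | 481.06 | -7.43 | 17.50 | -3572.92 | 8418.49
Σ | 6781.06 |  |  | 563427.08 | 118668.49
x̄ = 563427.08 / 6781.06 = 83.09 mm
ȳ = 118668.49 / 6781.06 = 17.50 mm

x̄ = 83.09 mm, ȳ = 17.50 mm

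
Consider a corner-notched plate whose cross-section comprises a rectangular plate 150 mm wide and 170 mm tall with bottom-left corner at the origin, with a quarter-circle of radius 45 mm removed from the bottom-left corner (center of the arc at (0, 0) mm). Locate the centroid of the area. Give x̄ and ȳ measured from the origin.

x̄ = 78.72 mm, ȳ = 89.38 mm

Part | A | x̄ᵢ | ȳᵢ | A·x̄ᵢ | A·ȳᵢ
plate | 25500.00 | 75.00 | 85.00 | 1912500.00 | 2167500.00
removed quarter-circle | -1590.43 | 19.10 | 19.10 | -30375.00 | -30375.00
Σ | 23909.57 |  |  | 1882125.00 | 2137125.00
x̄ = 1882125.00 / 23909.57 = 78.72 mm
ȳ = 2137125.00 / 23909.57 = 89.38 mm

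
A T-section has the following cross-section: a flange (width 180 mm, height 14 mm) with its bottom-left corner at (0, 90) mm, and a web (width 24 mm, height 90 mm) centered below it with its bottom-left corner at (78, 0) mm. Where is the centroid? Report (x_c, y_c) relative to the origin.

web: A = 24 × 90 = 2160.00, centroid at (90.00, 45.00).
flange: A = 180 × 14 = 2520.00, centroid at (90.00, 97.00).
ΣA = 4680.00 mm²
ΣAx_c = (2160.00)(90.00) + (2520.00)(90.00) = 421200.00 mm³
ΣAy_c = (2160.00)(45.00) + (2520.00)(97.00) = 341640.00 mm³
x_c = 421200.00 / 4680.00 = 90.00 mm
y_c = 341640.00 / 4680.00 = 73.00 mm

x_c = 90.00 mm, y_c = 73.00 mm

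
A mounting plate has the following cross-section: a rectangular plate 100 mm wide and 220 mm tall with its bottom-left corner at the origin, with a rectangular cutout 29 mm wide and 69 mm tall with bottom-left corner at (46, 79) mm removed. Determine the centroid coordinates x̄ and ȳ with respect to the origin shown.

plate: A = 100 × 220 = 22000.00, centroid at (50.00, 110.00).
hole: A = −(29 × 69) = -2001.00, centroid at (60.50, 113.50).
ΣA = 19999.00 mm²
ΣAx̄ = (22000.00)(50.00) + (-2001.00)(60.50) = 978939.50 mm³
ΣAȳ = (22000.00)(110.00) + (-2001.00)(113.50) = 2192886.50 mm³
x̄ = 978939.50 / 19999.00 = 48.95 mm
ȳ = 2192886.50 / 19999.00 = 109.65 mm

x̄ = 48.95 mm, ȳ = 109.65 mm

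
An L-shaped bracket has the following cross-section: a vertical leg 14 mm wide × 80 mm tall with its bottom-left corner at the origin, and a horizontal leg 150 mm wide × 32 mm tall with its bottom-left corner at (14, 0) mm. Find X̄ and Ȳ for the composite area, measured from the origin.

Part | A | x̄ᵢ | ȳᵢ | A·x̄ᵢ | A·ȳᵢ
vertical leg | 1120.00 | 7.00 | 40.00 | 7840.00 | 44800.00
horizontal leg | 4800.00 | 89.00 | 16.00 | 427200.00 | 76800.00
Σ | 5920.00 |  |  | 435040.00 | 121600.00
X̄ = 435040.00 / 5920.00 = 73.49 mm
Ȳ = 121600.00 / 5920.00 = 20.54 mm

X̄ = 73.49 mm, Ȳ = 20.54 mm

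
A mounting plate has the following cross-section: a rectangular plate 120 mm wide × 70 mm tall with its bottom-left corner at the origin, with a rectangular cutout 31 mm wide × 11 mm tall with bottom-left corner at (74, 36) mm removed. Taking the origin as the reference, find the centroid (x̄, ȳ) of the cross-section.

x̄ = 58.75 mm, ȳ = 34.72 mm

Part | A | x̄ᵢ | ȳᵢ | A·x̄ᵢ | A·ȳᵢ
plate | 8400.00 | 60.00 | 35.00 | 504000.00 | 294000.00
hole | -341.00 | 89.50 | 41.50 | -30519.50 | -14151.50
Σ | 8059.00 |  |  | 473480.50 | 279848.50
x̄ = 473480.50 / 8059.00 = 58.75 mm
ȳ = 279848.50 / 8059.00 = 34.72 mm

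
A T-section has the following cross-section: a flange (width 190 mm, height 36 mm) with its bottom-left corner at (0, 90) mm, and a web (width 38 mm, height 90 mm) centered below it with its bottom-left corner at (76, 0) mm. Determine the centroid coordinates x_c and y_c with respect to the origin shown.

Part | A | x̄ᵢ | ȳᵢ | A·x̄ᵢ | A·ȳᵢ
web | 3420.00 | 95.00 | 45.00 | 324900.00 | 153900.00
flange | 6840.00 | 95.00 | 108.00 | 649800.00 | 738720.00
Σ | 10260.00 |  |  | 974700.00 | 892620.00
x_c = 974700.00 / 10260.00 = 95.00 mm
y_c = 892620.00 / 10260.00 = 87.00 mm

x_c = 95.00 mm, y_c = 87.00 mm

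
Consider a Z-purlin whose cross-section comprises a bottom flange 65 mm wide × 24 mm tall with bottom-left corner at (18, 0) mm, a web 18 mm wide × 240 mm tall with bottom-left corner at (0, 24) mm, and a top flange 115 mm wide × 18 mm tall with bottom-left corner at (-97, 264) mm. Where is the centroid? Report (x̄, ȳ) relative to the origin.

bottom flange: A = 65 × 24 = 1560.00, centroid at (50.50, 12.00).
web: A = 18 × 240 = 4320.00, centroid at (9.00, 144.00).
top flange: A = 115 × 18 = 2070.00, centroid at (-39.50, 273.00).
ΣA = 7950.00 mm², ΣAx̄ = 35895.00 mm³, ΣAȳ = 1205910.00 mm³.
x̄ = 35895.00/7950.00 = 4.52 mm; ȳ = 1205910.00/7950.00 = 151.69 mm.

x̄ = 4.52 mm, ȳ = 151.69 mm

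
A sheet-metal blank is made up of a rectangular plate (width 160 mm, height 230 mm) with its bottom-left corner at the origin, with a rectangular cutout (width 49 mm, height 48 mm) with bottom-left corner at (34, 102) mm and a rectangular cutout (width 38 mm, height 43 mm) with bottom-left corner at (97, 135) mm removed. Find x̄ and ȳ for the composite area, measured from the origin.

Part | A | x̄ᵢ | ȳᵢ | A·x̄ᵢ | A·ȳᵢ
plate | 36800.00 | 80.00 | 115.00 | 2944000.00 | 4232000.00
hole 1 | -2352.00 | 58.50 | 126.00 | -137592.00 | -296352.00
hole 2 | -1634.00 | 116.00 | 156.50 | -189544.00 | -255721.00
Σ | 32814.00 |  |  | 2616864.00 | 3679927.00
x̄ = 2616864.00 / 32814.00 = 79.75 mm
ȳ = 3679927.00 / 32814.00 = 112.15 mm

x̄ = 79.75 mm, ȳ = 112.15 mm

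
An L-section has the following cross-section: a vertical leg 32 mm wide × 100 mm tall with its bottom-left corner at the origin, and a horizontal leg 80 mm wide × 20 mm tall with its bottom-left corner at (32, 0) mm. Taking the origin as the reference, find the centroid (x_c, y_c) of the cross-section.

Part | A | x̄ᵢ | ȳᵢ | A·x̄ᵢ | A·ȳᵢ
vertical leg | 3200.00 | 16.00 | 50.00 | 51200.00 | 160000.00
horizontal leg | 1600.00 | 72.00 | 10.00 | 115200.00 | 16000.00
Σ | 4800.00 |  |  | 166400.00 | 176000.00
x_c = 166400.00 / 4800.00 = 34.67 mm
y_c = 176000.00 / 4800.00 = 36.67 mm

x_c = 34.67 mm, y_c = 36.67 mm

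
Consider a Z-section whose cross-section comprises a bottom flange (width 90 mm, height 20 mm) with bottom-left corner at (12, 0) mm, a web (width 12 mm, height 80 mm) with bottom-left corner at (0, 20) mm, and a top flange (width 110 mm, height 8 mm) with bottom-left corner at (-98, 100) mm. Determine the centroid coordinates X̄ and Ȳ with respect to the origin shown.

X̄ = 19.37 mm, Ȳ = 45.91 mm

bottom flange: A = 90 × 20 = 1800.00, centroid at (57.00, 10.00).
web: A = 12 × 80 = 960.00, centroid at (6.00, 60.00).
top flange: A = 110 × 8 = 880.00, centroid at (-43.00, 104.00).
ΣA = 3640.00 mm², ΣAX̄ = 70520.00 mm³, ΣAȲ = 167120.00 mm³.
X̄ = 70520.00/3640.00 = 19.37 mm; Ȳ = 167120.00/3640.00 = 45.91 mm.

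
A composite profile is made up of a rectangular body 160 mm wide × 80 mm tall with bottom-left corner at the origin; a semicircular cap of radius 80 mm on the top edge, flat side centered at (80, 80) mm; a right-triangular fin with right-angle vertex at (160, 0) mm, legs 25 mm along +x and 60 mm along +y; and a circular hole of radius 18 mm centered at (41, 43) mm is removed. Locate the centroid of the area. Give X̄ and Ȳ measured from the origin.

rectangular body: A = 160 × 80 = 12800.00, centroid at (80.00, 40.00).
semicircular top: A = ½π·80² = 10053.10, centroid at (80.00, 113.95).
triangular fin: A = ½·25·60 = 750.00, centroid at (168.33, 20.00).
hole: A = −π·18² = -1017.88, centroid at (41.00, 43.00).
ΣA = 22585.22 mm²
ΣAX̄ = (12800.00)(80.00) + (10053.10)(80.00) + (750.00)(168.33) + (-1017.88)(41.00) = 1912764.80 mm³
ΣAȲ = (12800.00)(40.00) + (10053.10)(113.95) + (750.00)(20.00) + (-1017.88)(43.00) = 1628812.38 mm³
X̄ = 1912764.80 / 22585.22 = 84.69 mm
Ȳ = 1628812.38 / 22585.22 = 72.12 mm

X̄ = 84.69 mm, Ȳ = 72.12 mm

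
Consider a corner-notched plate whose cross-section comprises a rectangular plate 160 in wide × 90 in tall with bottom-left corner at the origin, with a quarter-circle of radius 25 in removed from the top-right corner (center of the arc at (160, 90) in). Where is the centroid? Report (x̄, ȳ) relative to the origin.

x̄ = 77.55 in, ȳ = 43.79 in

plate: A = 160 × 90 = 14400.00, centroid at (80.00, 45.00).
removed quarter-circle: A = −¼π·25² = -490.87, centroid at (149.39, 79.39).
ΣA = 13909.13 in², ΣAx̄ = 1078668.52 in³, ΣAȳ = 609029.69 in³.
x̄ = 1078668.52/13909.13 = 77.55 in; ȳ = 609029.69/13909.13 = 43.79 in.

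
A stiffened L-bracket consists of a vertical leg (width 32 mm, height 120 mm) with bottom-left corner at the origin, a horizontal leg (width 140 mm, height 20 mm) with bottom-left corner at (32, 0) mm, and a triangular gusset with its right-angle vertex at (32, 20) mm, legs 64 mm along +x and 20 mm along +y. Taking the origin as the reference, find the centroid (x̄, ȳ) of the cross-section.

Part | A | x̄ᵢ | ȳᵢ | A·x̄ᵢ | A·ȳᵢ
vertical leg | 3840.00 | 16.00 | 60.00 | 61440.00 | 230400.00
horizontal leg | 2800.00 | 102.00 | 10.00 | 285600.00 | 28000.00
gusset | 640.00 | 53.33 | 26.67 | 34133.33 | 17066.67
Σ | 7280.00 |  |  | 381173.33 | 275466.67
x̄ = 381173.33 / 7280.00 = 52.36 mm
ȳ = 275466.67 / 7280.00 = 37.84 mm

x̄ = 52.36 mm, ȳ = 37.84 mm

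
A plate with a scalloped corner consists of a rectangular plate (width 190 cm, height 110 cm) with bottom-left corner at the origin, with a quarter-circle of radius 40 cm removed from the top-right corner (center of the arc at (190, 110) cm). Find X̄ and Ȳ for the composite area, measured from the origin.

X̄ = 90.01 cm, Ȳ = 52.57 cm

Part | A | x̄ᵢ | ȳᵢ | A·x̄ᵢ | A·ȳᵢ
plate | 20900.00 | 95.00 | 55.00 | 1985500.00 | 1149500.00
removed quarter-circle | -1256.64 | 173.02 | 93.02 | -217427.71 | -116896.74
Σ | 19643.36 |  |  | 1768072.29 | 1032603.26
X̄ = 1768072.29 / 19643.36 = 90.01 cm
Ȳ = 1032603.26 / 19643.36 = 52.57 cm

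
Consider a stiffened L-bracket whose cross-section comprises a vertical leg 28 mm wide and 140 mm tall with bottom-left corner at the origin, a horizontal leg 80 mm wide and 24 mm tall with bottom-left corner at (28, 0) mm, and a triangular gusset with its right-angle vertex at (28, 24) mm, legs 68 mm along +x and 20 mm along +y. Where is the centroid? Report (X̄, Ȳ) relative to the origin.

vertical leg: A = 28 × 140 = 3920.00, centroid at (14.00, 70.00).
horizontal leg: A = 80 × 24 = 1920.00, centroid at (68.00, 12.00).
gusset: A = ½·68·20 = 680.00, centroid at (50.67, 30.67).
ΣA = 6520.00 mm², ΣAX̄ = 219893.33 mm³, ΣAȲ = 318293.33 mm³.
X̄ = 219893.33/6520.00 = 33.73 mm; Ȳ = 318293.33/6520.00 = 48.82 mm.

X̄ = 33.73 mm, Ȳ = 48.82 mm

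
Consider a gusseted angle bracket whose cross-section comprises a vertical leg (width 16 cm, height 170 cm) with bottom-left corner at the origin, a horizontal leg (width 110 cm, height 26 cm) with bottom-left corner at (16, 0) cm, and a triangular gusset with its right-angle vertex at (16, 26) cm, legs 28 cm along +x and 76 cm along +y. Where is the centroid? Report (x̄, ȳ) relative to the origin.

Part | A | x̄ᵢ | ȳᵢ | A·x̄ᵢ | A·ȳᵢ
vertical leg | 2720.00 | 8.00 | 85.00 | 21760.00 | 231200.00
horizontal leg | 2860.00 | 71.00 | 13.00 | 203060.00 | 37180.00
gusset | 1064.00 | 25.33 | 51.33 | 26954.67 | 54618.67
Σ | 6644.00 |  |  | 251774.67 | 322998.67
x̄ = 251774.67 / 6644.00 = 37.90 cm
ȳ = 322998.67 / 6644.00 = 48.62 cm

x̄ = 37.90 cm, ȳ = 48.62 cm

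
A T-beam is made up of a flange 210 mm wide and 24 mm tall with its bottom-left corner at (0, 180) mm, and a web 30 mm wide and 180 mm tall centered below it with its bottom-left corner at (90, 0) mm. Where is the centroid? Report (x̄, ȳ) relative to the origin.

x̄ = 105.00 mm, ȳ = 139.24 mm

Part | A | x̄ᵢ | ȳᵢ | A·x̄ᵢ | A·ȳᵢ
web | 5400.00 | 105.00 | 90.00 | 567000.00 | 486000.00
flange | 5040.00 | 105.00 | 192.00 | 529200.00 | 967680.00
Σ | 10440.00 |  |  | 1096200.00 | 1453680.00
x̄ = 1096200.00 / 10440.00 = 105.00 mm
ȳ = 1453680.00 / 10440.00 = 139.24 mm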